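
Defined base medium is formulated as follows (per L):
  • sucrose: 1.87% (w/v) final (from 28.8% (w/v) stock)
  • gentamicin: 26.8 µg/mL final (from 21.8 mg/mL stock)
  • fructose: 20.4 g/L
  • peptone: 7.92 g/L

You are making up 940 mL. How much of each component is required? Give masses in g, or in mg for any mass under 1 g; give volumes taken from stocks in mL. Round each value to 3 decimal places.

sucrose 61.035 mL; gentamicin 1.156 mL; fructose 19.176 g; peptone 7.445 g

Scale factor relative to 1 L: 0.94.
sucrose: V = C2·V2/C1 = 1.87% ÷ 28.8% × 940 mL = 61.035 mL
gentamicin: C1V1 = C2V2 → 26.8 µg/mL × 940 mL ÷ 21800 µg/mL = 1.156 mL
fructose: 20.4 g/L × 0.94 L = 19.176 g
peptone: 7.92 g/L × 0.94 L = 7.445 g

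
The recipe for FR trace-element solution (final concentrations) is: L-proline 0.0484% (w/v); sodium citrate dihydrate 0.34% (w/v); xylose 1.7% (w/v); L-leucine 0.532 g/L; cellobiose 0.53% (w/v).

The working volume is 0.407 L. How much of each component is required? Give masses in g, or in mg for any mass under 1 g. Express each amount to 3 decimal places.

L-proline 196.988 mg; sodium citrate dihydrate 1.384 g; xylose 6.919 g; L-leucine 216.524 mg; cellobiose 2.157 g

Scale factor relative to 1 L: 0.407.
L-proline: 0.0484% w/v = 0.484 g/L → 0.484 × 0.407 L = 0.196988 g = 196.988 mg
sodium citrate dihydrate: 0.34 g per 100 mL × 407 mL ÷ 100 = 1.384 g
xylose: 1.7 g per 100 mL × 407 mL ÷ 100 = 6.919 g
L-leucine: 0.532 g/L × 0.407 L = 0.216524 g = 216.524 mg
cellobiose: 0.53 g per 100 mL × 407 mL ÷ 100 = 2.157 g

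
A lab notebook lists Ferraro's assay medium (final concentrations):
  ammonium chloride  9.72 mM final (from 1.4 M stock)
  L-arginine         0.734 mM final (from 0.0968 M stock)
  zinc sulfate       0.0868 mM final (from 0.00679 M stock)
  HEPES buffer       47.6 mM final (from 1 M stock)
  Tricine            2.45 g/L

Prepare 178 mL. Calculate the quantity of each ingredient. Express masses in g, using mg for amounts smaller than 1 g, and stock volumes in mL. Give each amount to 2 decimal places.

Target volume = 178 mL = 0.178 L.
ammonium chloride: V = C2·V2/C1 = 9.72 mM × 178 mL ÷ 1400 mM = 1.24 mL
L-arginine: V = C2·V2/C1 = 0.734 mM × 178 mL ÷ 96.8 mM = 1.35 mL
zinc sulfate: V = C2·V2/C1 = 0.0868 mM × 178 mL ÷ 6.79 mM = 2.28 mL
HEPES buffer: dilute stock: 47.6 mM × 178 mL ÷ 1000 mM = 8.47 mL
Tricine: 2.45 g/L × 0.178 L = 0.4361 g = 436.10 mg

ammonium chloride 1.24 mL; L-arginine 1.35 mL; zinc sulfate 2.28 mL; HEPES buffer 8.47 mL; Tricine 436.10 mg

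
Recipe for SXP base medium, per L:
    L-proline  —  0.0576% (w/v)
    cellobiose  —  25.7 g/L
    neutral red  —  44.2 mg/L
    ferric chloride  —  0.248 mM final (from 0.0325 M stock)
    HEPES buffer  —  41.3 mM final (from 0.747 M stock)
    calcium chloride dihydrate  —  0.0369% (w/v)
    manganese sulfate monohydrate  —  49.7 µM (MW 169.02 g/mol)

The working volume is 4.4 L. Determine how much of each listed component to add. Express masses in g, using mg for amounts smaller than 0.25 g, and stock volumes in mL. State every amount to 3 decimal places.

Scale factor relative to 1 L: 4.4.
L-proline: 0.0576 g per 100 mL × 4400 mL ÷ 100 = 2.534 g
cellobiose: 25.7 g/L × 4.4 L = 113.080 g
neutral red: 44.2 mg/L × 4.4 L = 194.480 mg
ferric chloride: V = C2·V2/C1 = 0.248 mM × 4400 mL ÷ 32.5 mM = 33.575 mL
HEPES buffer: C1V1 = C2V2 → 41.3 mM × 4400 mL ÷ 747 mM = 243.266 mL
calcium chloride dihydrate: 0.0369 g per 100 mL × 4400 mL ÷ 100 = 1.624 g
manganese sulfate monohydrate: 49.7 µmol/L × 169.02 g/mol × 4.4 L ÷ 1000 = 36.961 mg

L-proline 2.534 g; cellobiose 113.080 g; neutral red 194.480 mg; ferric chloride 33.575 mL; HEPES buffer 243.266 mL; calcium chloride dihydrate 1.624 g; manganese sulfate monohydrate 36.961 mg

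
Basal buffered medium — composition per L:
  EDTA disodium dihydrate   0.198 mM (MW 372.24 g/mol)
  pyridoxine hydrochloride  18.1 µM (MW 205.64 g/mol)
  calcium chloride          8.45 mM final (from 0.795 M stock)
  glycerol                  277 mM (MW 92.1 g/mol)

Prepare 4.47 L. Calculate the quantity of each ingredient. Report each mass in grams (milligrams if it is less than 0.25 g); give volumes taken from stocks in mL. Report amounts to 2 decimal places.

EDTA disodium dihydrate 0.33 g; pyridoxine hydrochloride 16.64 mg; calcium chloride 47.51 mL; glycerol 114.04 g

Working volume: 4.47 L.
EDTA disodium dihydrate: 0.198 mmol/L × 372.24 g/mol × 4.47 L ÷ 1000 = 0.33 g
pyridoxine hydrochloride: 18.1 µmol/L × 205.64 g/mol × 4.47 L ÷ 1000 = 16.64 mg
calcium chloride: C1V1 = C2V2 → 8.45 mM × 4470 mL ÷ 795 mM = 47.51 mL
glycerol: 277 mmol/L × 92.1 g/mol × 4.47 L ÷ 1000 = 114.04 g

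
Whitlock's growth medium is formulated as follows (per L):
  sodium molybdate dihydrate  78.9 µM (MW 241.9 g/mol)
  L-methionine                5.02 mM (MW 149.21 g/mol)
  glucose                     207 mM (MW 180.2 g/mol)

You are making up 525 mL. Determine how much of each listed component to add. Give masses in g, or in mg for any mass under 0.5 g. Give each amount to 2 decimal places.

sodium molybdate dihydrate 10.02 mg; L-methionine 393.24 mg; glucose 19.58 g

Working volume: 525 mL = 0.525 L.
sodium molybdate dihydrate: 78.9 µmol/L × 241.9 g/mol × 0.525 L ÷ 1000 = 10.02 mg
L-methionine: 5.02 mmol/L × 149.21 mg/mmol × 0.525 L = 393.24 mg
glucose: 207 mmol/L × 180.2 g/mol × 0.525 L ÷ 1000 = 19.58 g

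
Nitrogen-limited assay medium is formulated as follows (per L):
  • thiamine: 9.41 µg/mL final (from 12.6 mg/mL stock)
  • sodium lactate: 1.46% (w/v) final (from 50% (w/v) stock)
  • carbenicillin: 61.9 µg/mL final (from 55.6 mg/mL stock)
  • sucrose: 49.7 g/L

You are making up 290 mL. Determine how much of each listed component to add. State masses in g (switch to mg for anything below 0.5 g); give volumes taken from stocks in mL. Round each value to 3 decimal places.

Scale factor relative to 1 L: 0.29.
thiamine: C1V1 = C2V2 → 9.41 µg/mL × 290 mL ÷ 12600 µg/mL = 0.217 mL
sodium lactate: dilute stock: 1.46% ÷ 50% × 290 mL = 8.468 mL
carbenicillin: V = C2·V2/C1 = 61.9 µg/mL × 290 mL ÷ 55600 µg/mL = 0.323 mL
sucrose: 49.7 g/L × 0.29 L = 14.413 g

thiamine 0.217 mL; sodium lactate 8.468 mL; carbenicillin 0.323 mL; sucrose 14.413 g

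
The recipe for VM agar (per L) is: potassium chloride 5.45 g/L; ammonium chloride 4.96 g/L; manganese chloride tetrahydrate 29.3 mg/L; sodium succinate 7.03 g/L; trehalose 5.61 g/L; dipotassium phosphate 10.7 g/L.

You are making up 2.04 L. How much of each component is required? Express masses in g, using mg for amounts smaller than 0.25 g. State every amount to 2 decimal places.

potassium chloride 11.12 g; ammonium chloride 10.12 g; manganese chloride tetrahydrate 59.77 mg; sodium succinate 14.34 g; trehalose 11.44 g; dipotassium phosphate 21.83 g

Scale factor relative to 1 L: 2.04.
potassium chloride: 5.45 g/L × 2.04 L = 11.12 g
ammonium chloride: 4.96 g/L × 2.04 L = 10.12 g
manganese chloride tetrahydrate: 29.3 mg/L × 2.04 L = 59.77 mg
sodium succinate: 7.03 g/L × 2.04 L = 14.34 g
trehalose: 5.61 g/L × 2.04 L = 11.44 g
dipotassium phosphate: 10.7 g/L × 2.04 L = 21.83 g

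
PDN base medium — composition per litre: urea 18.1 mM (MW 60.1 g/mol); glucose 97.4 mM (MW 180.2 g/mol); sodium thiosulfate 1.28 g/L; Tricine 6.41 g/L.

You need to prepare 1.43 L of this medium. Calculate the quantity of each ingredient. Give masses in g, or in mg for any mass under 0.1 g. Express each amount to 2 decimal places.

urea 1.56 g; glucose 25.10 g; sodium thiosulfate 1.83 g; Tricine 9.17 g

Scale factor relative to 1 L: 1.43.
urea: 18.1 mmol/L × 60.1 g/mol × 1.43 L ÷ 1000 = 1.56 g
glucose: 97.4 mmol/L × 180.2 g/mol × 1.43 L ÷ 1000 = 25.10 g
sodium thiosulfate: 1.28 g/L × 1.43 L = 1.83 g
Tricine: 6.41 g/L × 1.43 L = 9.17 g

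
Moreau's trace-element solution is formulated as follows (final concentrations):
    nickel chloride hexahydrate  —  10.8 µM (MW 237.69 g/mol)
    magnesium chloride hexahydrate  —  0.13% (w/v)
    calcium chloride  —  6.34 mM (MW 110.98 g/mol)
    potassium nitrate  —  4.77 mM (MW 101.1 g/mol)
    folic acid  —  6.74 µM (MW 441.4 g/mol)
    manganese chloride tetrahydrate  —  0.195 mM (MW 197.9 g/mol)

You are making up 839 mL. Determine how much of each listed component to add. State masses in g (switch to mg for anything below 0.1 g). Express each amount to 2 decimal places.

Scale factor relative to 1 L: 0.839.
nickel chloride hexahydrate: 10.8 µmol/L × 237.69 g/mol × 0.839 L ÷ 1000 = 2.15 mg
magnesium chloride hexahydrate: 0.13 g per 100 mL × 839 mL ÷ 100 = 1.09 g
calcium chloride: 6.34 mmol/L × 110.98 g/mol × 0.839 L ÷ 1000 = 0.59 g
potassium nitrate: 4.77 mmol/L × 101.1 g/mol × 0.839 L ÷ 1000 = 0.40 g
folic acid: 6.74 µmol/L × 441.4 g/mol × 0.839 L ÷ 1000 = 2.50 mg
manganese chloride tetrahydrate: 0.195 mmol/L × 197.9 mg/mmol × 0.839 L = 32.38 mg

nickel chloride hexahydrate 2.15 mg; magnesium chloride hexahydrate 1.09 g; calcium chloride 0.59 g; potassium nitrate 0.40 g; folic acid 2.50 mg; manganese chloride tetrahydrate 32.38 mg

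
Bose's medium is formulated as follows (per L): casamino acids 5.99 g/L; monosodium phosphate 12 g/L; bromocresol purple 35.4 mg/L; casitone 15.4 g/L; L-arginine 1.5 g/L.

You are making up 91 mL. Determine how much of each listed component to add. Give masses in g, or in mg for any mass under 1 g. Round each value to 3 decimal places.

casamino acids 545.090 mg; monosodium phosphate 1.092 g; bromocresol purple 3.221 mg; casitone 1.401 g; L-arginine 136.500 mg

Scale factor relative to 1 L: 0.091.
casamino acids: 5.99 g/L × 0.091 L = 0.54509 g = 545.090 mg
monosodium phosphate: 12 g/L × 0.091 L = 1.092 g
bromocresol purple: 35.4 mg/L × 0.091 L = 3.221 mg
casitone: 15.4 g/L × 0.091 L = 1.401 g
L-arginine: 1.5 g/L × 0.091 L = 0.1365 g = 136.500 mg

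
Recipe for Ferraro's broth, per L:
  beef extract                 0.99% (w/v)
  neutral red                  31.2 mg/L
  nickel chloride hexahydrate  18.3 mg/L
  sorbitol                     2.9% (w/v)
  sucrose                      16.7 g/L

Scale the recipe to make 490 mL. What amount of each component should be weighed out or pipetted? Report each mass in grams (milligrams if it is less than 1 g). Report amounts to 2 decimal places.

beef extract 4.85 g; neutral red 15.29 mg; nickel chloride hexahydrate 8.97 mg; sorbitol 14.21 g; sucrose 8.18 g

Scale factor relative to 1 L: 0.49.
beef extract: 0.99 g per 100 mL × 490 mL ÷ 100 = 4.85 g
neutral red: 31.2 mg/L × 0.49 L = 15.29 mg
nickel chloride hexahydrate: 18.3 mg/L × 0.49 L = 8.97 mg
sorbitol: 2.9% w/v = 29 g/L → 29 × 0.49 L = 14.21 g
sucrose: 16.7 g/L × 0.49 L = 8.18 g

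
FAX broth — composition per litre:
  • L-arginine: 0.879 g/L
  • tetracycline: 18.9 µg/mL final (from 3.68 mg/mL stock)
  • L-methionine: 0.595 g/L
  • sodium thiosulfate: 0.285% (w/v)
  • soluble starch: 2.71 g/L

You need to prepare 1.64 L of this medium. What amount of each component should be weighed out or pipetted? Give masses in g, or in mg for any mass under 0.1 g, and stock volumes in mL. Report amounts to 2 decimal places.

L-arginine 1.44 g; tetracycline 8.42 mL; L-methionine 0.98 g; sodium thiosulfate 4.67 g; soluble starch 4.44 g

Scale factor relative to 1 L: 1.64.
L-arginine: 0.879 g/L × 1.64 L = 1.44 g
tetracycline: V = C2·V2/C1 = 18.9 µg/mL × 1640 mL ÷ 3680 µg/mL = 8.42 mL
L-methionine: 0.595 g/L × 1.64 L = 0.98 g
sodium thiosulfate: 0.285% w/v = 2.85 g/L → 2.85 × 1.64 L = 4.67 g
soluble starch: 2.71 g/L × 1.64 L = 4.44 g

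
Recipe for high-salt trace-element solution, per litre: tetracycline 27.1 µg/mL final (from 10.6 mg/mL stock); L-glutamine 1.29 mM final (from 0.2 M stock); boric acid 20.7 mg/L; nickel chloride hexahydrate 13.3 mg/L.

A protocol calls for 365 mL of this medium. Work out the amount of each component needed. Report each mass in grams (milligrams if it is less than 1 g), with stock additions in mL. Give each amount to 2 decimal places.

tetracycline 0.93 mL; L-glutamine 2.35 mL; boric acid 7.56 mg; nickel chloride hexahydrate 4.85 mg

Target volume = 365 mL = 0.365 L.
tetracycline: C1V1 = C2V2 → 27.1 µg/mL × 365 mL ÷ 10600 µg/mL = 0.93 mL
L-glutamine: dilute stock: 1.29 mM × 365 mL ÷ 200 mM = 2.35 mL
boric acid: 20.7 mg/L × 0.365 L = 7.56 mg
nickel chloride hexahydrate: 13.3 mg/L × 0.365 L = 4.85 mg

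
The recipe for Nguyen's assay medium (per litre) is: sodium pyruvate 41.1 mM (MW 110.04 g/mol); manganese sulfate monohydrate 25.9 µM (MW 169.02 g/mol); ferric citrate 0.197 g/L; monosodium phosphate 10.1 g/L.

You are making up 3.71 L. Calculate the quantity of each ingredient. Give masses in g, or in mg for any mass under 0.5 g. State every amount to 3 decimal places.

sodium pyruvate 16.779 g; manganese sulfate monohydrate 16.241 mg; ferric citrate 0.731 g; monosodium phosphate 37.471 g

Scale factor relative to 1 L: 3.71.
sodium pyruvate: 41.1 mmol/L × 110.04 g/mol × 3.71 L ÷ 1000 = 16.779 g
manganese sulfate monohydrate: 25.9 µmol/L × 169.02 g/mol × 3.71 L ÷ 1000 = 16.241 mg
ferric citrate: 0.197 g/L × 3.71 L = 0.731 g
monosodium phosphate: 10.1 g/L × 3.71 L = 37.471 g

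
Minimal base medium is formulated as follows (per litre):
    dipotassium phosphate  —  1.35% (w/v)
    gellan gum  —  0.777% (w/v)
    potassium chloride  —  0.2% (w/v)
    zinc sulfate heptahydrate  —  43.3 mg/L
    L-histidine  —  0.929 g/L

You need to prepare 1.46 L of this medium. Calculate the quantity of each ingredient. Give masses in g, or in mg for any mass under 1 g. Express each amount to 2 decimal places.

dipotassium phosphate 19.71 g; gellan gum 11.34 g; potassium chloride 2.92 g; zinc sulfate heptahydrate 63.22 mg; L-histidine 1.36 g

Working volume: 1.46 L.
dipotassium phosphate: 1.35 g per 100 mL × 1460 mL ÷ 100 = 19.71 g
gellan gum: 0.777 g per 100 mL × 1460 mL ÷ 100 = 11.34 g
potassium chloride: 0.2% w/v = 2 g/L → 2 × 1.46 L = 2.92 g
zinc sulfate heptahydrate: 43.3 mg/L × 1.46 L = 63.22 mg
L-histidine: 0.929 g/L × 1.46 L = 1.36 g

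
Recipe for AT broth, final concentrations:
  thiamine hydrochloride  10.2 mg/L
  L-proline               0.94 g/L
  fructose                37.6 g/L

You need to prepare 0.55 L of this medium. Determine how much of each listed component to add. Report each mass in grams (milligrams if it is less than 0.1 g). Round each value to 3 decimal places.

thiamine hydrochloride 5.610 mg; L-proline 0.517 g; fructose 20.680 g

Scale factor relative to 1 L: 0.55.
thiamine hydrochloride: 10.2 mg/L × 0.55 L = 5.610 mg
L-proline: 0.94 g/L × 0.55 L = 0.517 g
fructose: 37.6 g/L × 0.55 L = 20.680 g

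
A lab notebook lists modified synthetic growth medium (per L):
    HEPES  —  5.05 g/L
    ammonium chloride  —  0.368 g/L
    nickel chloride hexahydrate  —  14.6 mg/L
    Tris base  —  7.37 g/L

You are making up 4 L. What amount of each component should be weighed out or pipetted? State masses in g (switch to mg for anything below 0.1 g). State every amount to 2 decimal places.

Scale factor relative to 1 L: 4.
HEPES: 5.05 g/L × 4 L = 20.20 g
ammonium chloride: 0.368 g/L × 4 L = 1.47 g
nickel chloride hexahydrate: 14.6 mg/L × 4 L = 58.40 mg
Tris base: 7.37 g/L × 4 L = 29.48 g

HEPES 20.20 g; ammonium chloride 1.47 g; nickel chloride hexahydrate 58.40 mg; Tris base 29.48 g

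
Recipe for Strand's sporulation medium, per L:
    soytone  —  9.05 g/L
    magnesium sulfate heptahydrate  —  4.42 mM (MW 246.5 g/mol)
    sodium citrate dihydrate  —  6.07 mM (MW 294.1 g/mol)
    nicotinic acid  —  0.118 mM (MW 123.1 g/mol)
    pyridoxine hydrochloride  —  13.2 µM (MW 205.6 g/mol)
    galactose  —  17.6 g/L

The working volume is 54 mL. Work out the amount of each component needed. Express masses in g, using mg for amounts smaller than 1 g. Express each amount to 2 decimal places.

Target volume = 54 mL = 0.054 L.
soytone: 9.05 g/L × 0.054 L = 0.4887 g = 488.70 mg
magnesium sulfate heptahydrate: 4.42 mmol/L × 246.5 mg/mmol × 0.054 L = 58.83 mg
sodium citrate dihydrate: 6.07 mmol/L × 294.1 mg/mmol × 0.054 L = 96.40 mg
nicotinic acid: 0.118 mmol/L × 123.1 mg/mmol × 0.054 L = 0.78 mg
pyridoxine hydrochloride: 13.2 µmol/L × 205.6 g/mol × 0.054 L ÷ 1000 = 0.15 mg
galactose: 17.6 g/L × 0.054 L = 0.9504 g = 950.40 mg

soytone 488.70 mg; magnesium sulfate heptahydrate 58.83 mg; sodium citrate dihydrate 96.40 mg; nicotinic acid 0.78 mg; pyridoxine hydrochloride 0.15 mg; galactose 950.40 mg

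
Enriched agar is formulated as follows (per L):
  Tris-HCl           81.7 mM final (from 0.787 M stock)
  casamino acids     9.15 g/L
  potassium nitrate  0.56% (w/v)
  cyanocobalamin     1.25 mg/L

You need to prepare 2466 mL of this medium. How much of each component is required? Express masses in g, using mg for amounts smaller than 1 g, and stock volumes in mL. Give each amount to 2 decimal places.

Target volume = 2466 mL = 2.466 L.
Tris-HCl: dilute stock: 81.7 mM × 2466 mL ÷ 787 mM = 256.00 mL
casamino acids: 9.15 g/L × 2.466 L = 22.56 g
potassium nitrate: 0.56 g per 100 mL × 2466 mL ÷ 100 = 13.81 g
cyanocobalamin: 1.25 mg/L × 2.466 L = 3.08 mg

Tris-HCl 256.00 mL; casamino acids 22.56 g; potassium nitrate 13.81 g; cyanocobalamin 3.08 mg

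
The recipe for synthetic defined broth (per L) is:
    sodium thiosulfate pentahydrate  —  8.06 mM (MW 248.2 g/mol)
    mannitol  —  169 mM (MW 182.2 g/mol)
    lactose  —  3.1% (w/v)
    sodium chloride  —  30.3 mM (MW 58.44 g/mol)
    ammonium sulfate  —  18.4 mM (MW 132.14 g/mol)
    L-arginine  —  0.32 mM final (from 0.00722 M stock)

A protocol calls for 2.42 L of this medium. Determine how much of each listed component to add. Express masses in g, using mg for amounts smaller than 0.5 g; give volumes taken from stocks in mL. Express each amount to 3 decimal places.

sodium thiosulfate pentahydrate 4.841 g; mannitol 74.516 g; lactose 75.020 g; sodium chloride 4.285 g; ammonium sulfate 5.884 g; L-arginine 107.258 mL

Working volume: 2.42 L.
sodium thiosulfate pentahydrate: 8.06 mmol/L × 248.2 g/mol × 2.42 L ÷ 1000 = 4.841 g
mannitol: 169 mmol/L × 182.2 g/mol × 2.42 L ÷ 1000 = 74.516 g
lactose: 3.1% w/v = 31 g/L → 31 × 2.42 L = 75.020 g
sodium chloride: 30.3 mmol/L × 58.44 g/mol × 2.42 L ÷ 1000 = 4.285 g
ammonium sulfate: 18.4 mmol/L × 132.14 g/mol × 2.42 L ÷ 1000 = 5.884 g
L-arginine: dilute stock: 0.32 mM × 2420 mL ÷ 7.22 mM = 107.258 mL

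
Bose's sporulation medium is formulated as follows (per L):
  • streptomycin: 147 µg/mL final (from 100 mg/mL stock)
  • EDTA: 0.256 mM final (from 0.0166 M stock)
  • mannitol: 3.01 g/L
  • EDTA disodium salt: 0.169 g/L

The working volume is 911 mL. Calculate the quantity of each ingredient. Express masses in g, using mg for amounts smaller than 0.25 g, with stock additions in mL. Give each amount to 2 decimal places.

Working volume: 911 mL = 0.911 L.
streptomycin: dilute stock: 147 µg/mL × 911 mL ÷ 100000 µg/mL = 1.34 mL
EDTA: dilute stock: 0.256 mM × 911 mL ÷ 16.6 mM = 14.05 mL
mannitol: 3.01 g/L × 0.911 L = 2.74 g
EDTA disodium salt: 0.169 g/L × 0.911 L = 0.153959 g = 153.96 mg

streptomycin 1.34 mL; EDTA 14.05 mL; mannitol 2.74 g; EDTA disodium salt 153.96 mg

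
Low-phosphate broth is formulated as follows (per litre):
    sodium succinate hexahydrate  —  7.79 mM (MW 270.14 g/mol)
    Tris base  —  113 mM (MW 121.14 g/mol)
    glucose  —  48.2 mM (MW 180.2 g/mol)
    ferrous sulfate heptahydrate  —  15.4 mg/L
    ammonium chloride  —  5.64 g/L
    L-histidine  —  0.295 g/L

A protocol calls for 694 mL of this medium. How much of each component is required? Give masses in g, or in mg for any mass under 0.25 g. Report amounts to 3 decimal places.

Working volume: 694 mL = 0.694 L.
sodium succinate hexahydrate: 7.79 mmol/L × 270.14 g/mol × 0.694 L ÷ 1000 = 1.460 g
Tris base: 113 mmol/L × 121.14 g/mol × 0.694 L ÷ 1000 = 9.500 g
glucose: 48.2 mmol/L × 180.2 g/mol × 0.694 L ÷ 1000 = 6.028 g
ferrous sulfate heptahydrate: 15.4 mg/L × 0.694 L = 10.688 mg
ammonium chloride: 5.64 g/L × 0.694 L = 3.914 g
L-histidine: 0.295 g/L × 0.694 L = 0.20473 g = 204.730 mg

sodium succinate hexahydrate 1.460 g; Tris base 9.500 g; glucose 6.028 g; ferrous sulfate heptahydrate 10.688 mg; ammonium chloride 3.914 g; L-histidine 204.730 mg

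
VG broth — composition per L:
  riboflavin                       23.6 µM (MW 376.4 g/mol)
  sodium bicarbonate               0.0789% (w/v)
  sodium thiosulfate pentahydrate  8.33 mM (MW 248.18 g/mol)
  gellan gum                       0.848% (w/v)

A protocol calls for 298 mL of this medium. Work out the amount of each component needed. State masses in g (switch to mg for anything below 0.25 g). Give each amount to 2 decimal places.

Working volume: 298 mL = 0.298 L.
riboflavin: 23.6 µmol/L × 376.4 g/mol × 0.298 L ÷ 1000 = 2.65 mg
sodium bicarbonate: 0.0789 g per 100 mL × 298 mL ÷ 100 = 0.235122 g = 235.12 mg
sodium thiosulfate pentahydrate: 8.33 mmol/L × 248.18 g/mol × 0.298 L ÷ 1000 = 0.62 g
gellan gum: 0.848 g per 100 mL × 298 mL ÷ 100 = 2.53 g

riboflavin 2.65 mg; sodium bicarbonate 235.12 mg; sodium thiosulfate pentahydrate 0.62 g; gellan gum 2.53 g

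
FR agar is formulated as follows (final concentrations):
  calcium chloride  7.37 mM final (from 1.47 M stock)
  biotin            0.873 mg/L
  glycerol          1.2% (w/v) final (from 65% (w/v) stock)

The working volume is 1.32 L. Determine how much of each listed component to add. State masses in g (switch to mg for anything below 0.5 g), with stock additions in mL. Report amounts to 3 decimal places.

Working volume: 1.32 L.
calcium chloride: C1V1 = C2V2 → 7.37 mM × 1320 mL ÷ 1470 mM = 6.618 mL
biotin: 0.873 mg/L × 1.32 L = 1.152 mg
glycerol: V = C2·V2/C1 = 1.2% ÷ 65% × 1320 mL = 24.369 mL

calcium chloride 6.618 mL; biotin 1.152 mg; glycerol 24.369 mL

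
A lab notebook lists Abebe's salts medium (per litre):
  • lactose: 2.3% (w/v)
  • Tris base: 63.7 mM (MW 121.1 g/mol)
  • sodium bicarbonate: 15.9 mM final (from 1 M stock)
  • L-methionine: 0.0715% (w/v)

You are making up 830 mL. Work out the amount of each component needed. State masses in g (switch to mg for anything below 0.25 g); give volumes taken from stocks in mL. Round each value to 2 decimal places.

lactose 19.09 g; Tris base 6.40 g; sodium bicarbonate 13.20 mL; L-methionine 0.59 g

Working volume: 830 mL = 0.83 L.
lactose: 2.3 g per 100 mL × 830 mL ÷ 100 = 19.09 g
Tris base: 63.7 mmol/L × 121.1 g/mol × 0.83 L ÷ 1000 = 6.40 g
sodium bicarbonate: dilute stock: 15.9 mM × 830 mL ÷ 1000 mM = 13.20 mL
L-methionine: 0.0715 g per 100 mL × 830 mL ÷ 100 = 0.59 g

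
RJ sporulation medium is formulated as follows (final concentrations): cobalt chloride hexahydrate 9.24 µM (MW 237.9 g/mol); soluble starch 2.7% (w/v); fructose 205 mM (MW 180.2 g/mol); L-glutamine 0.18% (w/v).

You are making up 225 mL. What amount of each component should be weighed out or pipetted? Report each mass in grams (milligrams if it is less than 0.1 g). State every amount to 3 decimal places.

cobalt chloride hexahydrate 0.495 mg; soluble starch 6.075 g; fructose 8.312 g; L-glutamine 0.405 g

Scale factor relative to 1 L: 0.225.
cobalt chloride hexahydrate: 9.24 µmol/L × 237.9 g/mol × 0.225 L ÷ 1000 = 0.495 mg
soluble starch: 2.7 g per 100 mL × 225 mL ÷ 100 = 6.075 g
fructose: 205 mmol/L × 180.2 g/mol × 0.225 L ÷ 1000 = 8.312 g
L-glutamine: 0.18% w/v = 1.8 g/L → 1.8 × 0.225 L = 0.405 g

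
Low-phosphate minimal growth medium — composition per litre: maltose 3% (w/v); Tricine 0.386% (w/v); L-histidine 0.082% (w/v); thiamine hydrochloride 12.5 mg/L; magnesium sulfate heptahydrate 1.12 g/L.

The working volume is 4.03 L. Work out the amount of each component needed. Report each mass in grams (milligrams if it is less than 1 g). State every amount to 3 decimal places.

maltose 120.900 g; Tricine 15.556 g; L-histidine 3.305 g; thiamine hydrochloride 50.375 mg; magnesium sulfate heptahydrate 4.514 g

Scale factor relative to 1 L: 4.03.
maltose: 3% w/v = 30 g/L → 30 × 4.03 L = 120.900 g
Tricine: 0.386% w/v = 3.86 g/L → 3.86 × 4.03 L = 15.556 g
L-histidine: 0.082 g per 100 mL × 4030 mL ÷ 100 = 3.305 g
thiamine hydrochloride: 12.5 mg/L × 4.03 L = 50.375 mg
magnesium sulfate heptahydrate: 1.12 g/L × 4.03 L = 4.514 g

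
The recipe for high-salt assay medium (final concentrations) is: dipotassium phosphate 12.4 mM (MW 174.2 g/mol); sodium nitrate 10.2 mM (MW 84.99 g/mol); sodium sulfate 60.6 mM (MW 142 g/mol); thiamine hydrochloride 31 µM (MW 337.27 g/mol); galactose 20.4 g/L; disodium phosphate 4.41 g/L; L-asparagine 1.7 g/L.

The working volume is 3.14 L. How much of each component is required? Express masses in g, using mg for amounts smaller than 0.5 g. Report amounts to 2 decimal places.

dipotassium phosphate 6.78 g; sodium nitrate 2.72 g; sodium sulfate 27.02 g; thiamine hydrochloride 32.83 mg; galactose 64.06 g; disodium phosphate 13.85 g; L-asparagine 5.34 g

Working volume: 3.14 L.
dipotassium phosphate: 12.4 mmol/L × 174.2 g/mol × 3.14 L ÷ 1000 = 6.78 g
sodium nitrate: 10.2 mmol/L × 84.99 g/mol × 3.14 L ÷ 1000 = 2.72 g
sodium sulfate: 60.6 mmol/L × 142 g/mol × 3.14 L ÷ 1000 = 27.02 g
thiamine hydrochloride: 31 µmol/L × 337.27 g/mol × 3.14 L ÷ 1000 = 32.83 mg
galactose: 20.4 g/L × 3.14 L = 64.06 g
disodium phosphate: 4.41 g/L × 3.14 L = 13.85 g
L-asparagine: 1.7 g/L × 3.14 L = 5.34 g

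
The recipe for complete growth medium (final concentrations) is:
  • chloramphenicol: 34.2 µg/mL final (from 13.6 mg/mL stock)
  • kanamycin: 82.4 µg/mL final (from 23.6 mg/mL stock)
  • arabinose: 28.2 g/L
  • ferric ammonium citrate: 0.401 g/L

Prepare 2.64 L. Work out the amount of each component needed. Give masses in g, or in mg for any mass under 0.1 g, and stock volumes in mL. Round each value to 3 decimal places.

chloramphenicol 6.639 mL; kanamycin 9.218 mL; arabinose 74.448 g; ferric ammonium citrate 1.059 g

Working volume: 2.64 L.
chloramphenicol: C1V1 = C2V2 → 34.2 µg/mL × 2640 mL ÷ 13600 µg/mL = 6.639 mL
kanamycin: C1V1 = C2V2 → 82.4 µg/mL × 2640 mL ÷ 23600 µg/mL = 9.218 mL
arabinose: 28.2 g/L × 2.64 L = 74.448 g
ferric ammonium citrate: 0.401 g/L × 2.64 L = 1.059 g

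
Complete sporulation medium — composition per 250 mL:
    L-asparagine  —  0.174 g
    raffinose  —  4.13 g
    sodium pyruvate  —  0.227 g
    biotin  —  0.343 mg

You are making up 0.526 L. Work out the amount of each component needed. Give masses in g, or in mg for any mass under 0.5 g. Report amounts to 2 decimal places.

Scale factor = 526 mL / 250 mL = 2.104.
L-asparagine: 0.174 g × (526 mL / 250 mL) = 0.366096 g = 366.10 mg
raffinose: 4.13 g × (526 mL / 250 mL) = 8.69 g
sodium pyruvate: 0.227 g × (526 mL / 250 mL) = 0.477608 g = 477.61 mg
biotin: 0.343 mg × (526 mL / 250 mL) = 0.72 mg

L-asparagine 366.10 mg; raffinose 8.69 g; sodium pyruvate 477.61 mg; biotin 0.72 mg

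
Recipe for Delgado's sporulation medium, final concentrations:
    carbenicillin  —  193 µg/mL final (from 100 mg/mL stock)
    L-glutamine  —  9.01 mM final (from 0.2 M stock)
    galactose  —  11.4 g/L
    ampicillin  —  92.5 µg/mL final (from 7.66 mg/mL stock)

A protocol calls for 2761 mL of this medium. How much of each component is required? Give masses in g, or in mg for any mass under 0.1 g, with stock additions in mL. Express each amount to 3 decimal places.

Working volume: 2761 mL = 2.761 L.
carbenicillin: V = C2·V2/C1 = 193 µg/mL × 2761 mL ÷ 100000 µg/mL = 5.329 mL
L-glutamine: V = C2·V2/C1 = 9.01 mM × 2761 mL ÷ 200 mM = 124.383 mL
galactose: 11.4 g/L × 2.761 L = 31.475 g
ampicillin: V = C2·V2/C1 = 92.5 µg/mL × 2761 mL ÷ 7660 µg/mL = 33.341 mL

carbenicillin 5.329 mL; L-glutamine 124.383 mL; galactose 31.475 g; ampicillin 33.341 mL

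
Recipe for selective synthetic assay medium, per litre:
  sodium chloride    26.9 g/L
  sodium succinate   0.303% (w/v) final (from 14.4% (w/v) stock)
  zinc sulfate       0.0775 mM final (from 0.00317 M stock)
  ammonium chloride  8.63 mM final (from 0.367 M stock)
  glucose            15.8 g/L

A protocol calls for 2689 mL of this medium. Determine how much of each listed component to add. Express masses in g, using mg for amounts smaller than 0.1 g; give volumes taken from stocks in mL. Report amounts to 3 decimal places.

sodium chloride 72.334 g; sodium succinate 56.581 mL; zinc sulfate 65.741 mL; ammonium chloride 63.232 mL; glucose 42.486 g

Target volume = 2689 mL = 2.689 L.
sodium chloride: 26.9 g/L × 2.689 L = 72.334 g
sodium succinate: dilute stock: 0.303% ÷ 14.4% × 2689 mL = 56.581 mL
zinc sulfate: C1V1 = C2V2 → 0.0775 mM × 2689 mL ÷ 3.17 mM = 65.741 mL
ammonium chloride: C1V1 = C2V2 → 8.63 mM × 2689 mL ÷ 367 mM = 63.232 mL
glucose: 15.8 g/L × 2.689 L = 42.486 g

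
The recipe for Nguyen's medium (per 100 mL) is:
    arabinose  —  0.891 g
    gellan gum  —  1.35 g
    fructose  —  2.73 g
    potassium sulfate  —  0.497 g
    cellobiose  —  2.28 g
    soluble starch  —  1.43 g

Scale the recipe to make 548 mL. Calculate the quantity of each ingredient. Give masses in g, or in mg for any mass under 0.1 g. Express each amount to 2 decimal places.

Scale factor = 548 mL / 100 mL = 5.48.
arabinose: 0.891 g × (548 mL / 100 mL) = 4.88 g
gellan gum: 1.35 g × (548 mL / 100 mL) = 7.40 g
fructose: 2.73 g × (548 mL / 100 mL) = 14.96 g
potassium sulfate: 0.497 g × (548 mL / 100 mL) = 2.72 g
cellobiose: 2.28 g × (548 mL / 100 mL) = 12.49 g
soluble starch: 1.43 g × (548 mL / 100 mL) = 7.84 g

arabinose 4.88 g; gellan gum 7.40 g; fructose 14.96 g; potassium sulfate 2.72 g; cellobiose 12.49 g; soluble starch 7.84 g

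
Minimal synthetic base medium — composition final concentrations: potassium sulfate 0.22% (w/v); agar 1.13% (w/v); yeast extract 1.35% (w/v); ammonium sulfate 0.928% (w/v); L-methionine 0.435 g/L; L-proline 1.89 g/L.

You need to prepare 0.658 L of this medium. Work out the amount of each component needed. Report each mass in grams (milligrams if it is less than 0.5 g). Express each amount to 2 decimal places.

potassium sulfate 1.45 g; agar 7.44 g; yeast extract 8.88 g; ammonium sulfate 6.11 g; L-methionine 286.23 mg; L-proline 1.24 g

Scale factor relative to 1 L: 0.658.
potassium sulfate: 0.22% w/v = 2.2 g/L → 2.2 × 0.658 L = 1.45 g
agar: 1.13% w/v = 11.3 g/L → 11.3 × 0.658 L = 7.44 g
yeast extract: 1.35 g per 100 mL × 658 mL ÷ 100 = 8.88 g
ammonium sulfate: 0.928% w/v = 9.28 g/L → 9.28 × 0.658 L = 6.11 g
L-methionine: 0.435 g/L × 0.658 L = 0.28623 g = 286.23 mg
L-proline: 1.89 g/L × 0.658 L = 1.24 g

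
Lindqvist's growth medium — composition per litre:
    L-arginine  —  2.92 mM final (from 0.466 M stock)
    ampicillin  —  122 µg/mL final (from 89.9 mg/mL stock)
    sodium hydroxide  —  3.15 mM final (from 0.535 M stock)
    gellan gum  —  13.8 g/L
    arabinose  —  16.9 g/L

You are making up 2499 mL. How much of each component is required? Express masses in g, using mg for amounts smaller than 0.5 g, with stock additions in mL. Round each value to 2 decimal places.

Target volume = 2499 mL = 2.499 L.
L-arginine: V = C2·V2/C1 = 2.92 mM × 2499 mL ÷ 466 mM = 15.66 mL
ampicillin: V = C2·V2/C1 = 122 µg/mL × 2499 mL ÷ 89900 µg/mL = 3.39 mL
sodium hydroxide: dilute stock: 3.15 mM × 2499 mL ÷ 535 mM = 14.71 mL
gellan gum: 13.8 g/L × 2.499 L = 34.49 g
arabinose: 16.9 g/L × 2.499 L = 42.23 g

L-arginine 15.66 mL; ampicillin 3.39 mL; sodium hydroxide 14.71 mL; gellan gum 34.49 g; arabinose 42.23 g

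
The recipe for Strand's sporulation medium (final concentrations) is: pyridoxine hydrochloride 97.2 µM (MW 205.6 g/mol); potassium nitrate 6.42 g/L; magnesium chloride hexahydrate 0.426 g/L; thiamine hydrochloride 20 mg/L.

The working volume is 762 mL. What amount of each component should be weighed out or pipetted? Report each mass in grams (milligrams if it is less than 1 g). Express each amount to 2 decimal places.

Target volume = 762 mL = 0.762 L.
pyridoxine hydrochloride: 97.2 µmol/L × 205.6 g/mol × 0.762 L ÷ 1000 = 15.23 mg
potassium nitrate: 6.42 g/L × 0.762 L = 4.89 g
magnesium chloride hexahydrate: 0.426 g/L × 0.762 L = 0.324612 g = 324.61 mg
thiamine hydrochloride: 20 mg/L × 0.762 L = 15.24 mg

pyridoxine hydrochloride 15.23 mg; potassium nitrate 4.89 g; magnesium chloride hexahydrate 324.61 mg; thiamine hydrochloride 15.24 mg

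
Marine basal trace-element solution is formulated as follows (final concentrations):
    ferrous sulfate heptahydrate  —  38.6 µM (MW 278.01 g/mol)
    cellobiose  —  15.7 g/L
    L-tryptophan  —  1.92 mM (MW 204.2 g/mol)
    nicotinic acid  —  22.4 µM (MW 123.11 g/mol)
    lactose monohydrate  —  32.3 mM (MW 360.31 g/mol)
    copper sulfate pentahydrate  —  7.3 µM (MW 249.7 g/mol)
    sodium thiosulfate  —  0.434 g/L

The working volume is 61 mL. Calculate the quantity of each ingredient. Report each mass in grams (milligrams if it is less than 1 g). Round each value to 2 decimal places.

ferrous sulfate heptahydrate 0.65 mg; cellobiose 957.70 mg; L-tryptophan 23.92 mg; nicotinic acid 0.17 mg; lactose monohydrate 709.92 mg; copper sulfate pentahydrate 0.11 mg; sodium thiosulfate 26.47 mg

Target volume = 61 mL = 0.061 L.
ferrous sulfate heptahydrate: 38.6 µmol/L × 278.01 g/mol × 0.061 L ÷ 1000 = 0.65 mg
cellobiose: 15.7 g/L × 0.061 L = 0.9577 g = 957.70 mg
L-tryptophan: 1.92 mmol/L × 204.2 mg/mmol × 0.061 L = 23.92 mg
nicotinic acid: 22.4 µmol/L × 123.11 g/mol × 0.061 L ÷ 1000 = 0.17 mg
lactose monohydrate: 32.3 mmol/L × 360.31 mg/mmol × 0.061 L = 709.92 mg
copper sulfate pentahydrate: 7.3 µmol/L × 249.7 g/mol × 0.061 L ÷ 1000 = 0.11 mg
sodium thiosulfate: 0.434 g/L × 0.061 L = 0.026474 g = 26.47 mg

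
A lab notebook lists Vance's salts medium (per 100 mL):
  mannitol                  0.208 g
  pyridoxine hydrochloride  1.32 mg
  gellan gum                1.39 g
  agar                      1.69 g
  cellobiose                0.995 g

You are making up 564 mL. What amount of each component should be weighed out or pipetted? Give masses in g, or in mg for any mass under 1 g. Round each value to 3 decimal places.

Scale factor = 564 mL / 100 mL = 5.64.
mannitol: 0.208 g × (564 mL / 100 mL) = 1.173 g
pyridoxine hydrochloride: 1.32 mg × (564 mL / 100 mL) = 7.445 mg
gellan gum: 1.39 g × (564 mL / 100 mL) = 7.840 g
agar: 1.69 g × (564 mL / 100 mL) = 9.532 g
cellobiose: 0.995 g × (564 mL / 100 mL) = 5.612 g

mannitol 1.173 g; pyridoxine hydrochloride 7.445 mg; gellan gum 7.840 g; agar 9.532 g; cellobiose 5.612 g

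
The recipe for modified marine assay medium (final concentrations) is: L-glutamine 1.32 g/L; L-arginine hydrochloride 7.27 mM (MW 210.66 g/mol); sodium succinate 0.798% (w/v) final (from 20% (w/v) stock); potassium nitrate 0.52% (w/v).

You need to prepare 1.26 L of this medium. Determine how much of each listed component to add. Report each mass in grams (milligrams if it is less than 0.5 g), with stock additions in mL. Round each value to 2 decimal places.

L-glutamine 1.66 g; L-arginine hydrochloride 1.93 g; sodium succinate 50.27 mL; potassium nitrate 6.55 g

Scale factor relative to 1 L: 1.26.
L-glutamine: 1.32 g/L × 1.26 L = 1.66 g
L-arginine hydrochloride: 7.27 mmol/L × 210.66 g/mol × 1.26 L ÷ 1000 = 1.93 g
sodium succinate: C1V1 = C2V2 → 0.798% ÷ 20% × 1260 mL = 50.27 mL
potassium nitrate: 0.52 g per 100 mL × 1260 mL ÷ 100 = 6.55 g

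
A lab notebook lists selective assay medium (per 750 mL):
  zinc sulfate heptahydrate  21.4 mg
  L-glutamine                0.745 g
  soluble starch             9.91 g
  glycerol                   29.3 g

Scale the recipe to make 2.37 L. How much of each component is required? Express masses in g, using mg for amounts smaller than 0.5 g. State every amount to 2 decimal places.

Ratio of target to recipe volume: 2370 / 750 = 3.16.
zinc sulfate heptahydrate: 21.4 mg × (2370 mL / 750 mL) = 67.62 mg
L-glutamine: 0.745 g × (2370 mL / 750 mL) = 2.35 g
soluble starch: 9.91 g × (2370 mL / 750 mL) = 31.32 g
glycerol: 29.3 g × (2370 mL / 750 mL) = 92.59 g

zinc sulfate heptahydrate 67.62 mg; L-glutamine 2.35 g; soluble starch 31.32 g; glycerol 92.59 g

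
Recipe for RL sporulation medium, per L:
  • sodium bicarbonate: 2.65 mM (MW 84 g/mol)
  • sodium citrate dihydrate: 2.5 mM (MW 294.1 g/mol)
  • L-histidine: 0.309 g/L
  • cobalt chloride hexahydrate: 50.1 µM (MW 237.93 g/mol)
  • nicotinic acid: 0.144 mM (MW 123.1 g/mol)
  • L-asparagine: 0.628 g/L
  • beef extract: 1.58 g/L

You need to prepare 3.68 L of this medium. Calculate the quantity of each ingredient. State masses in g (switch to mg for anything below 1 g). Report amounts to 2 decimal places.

Scale factor relative to 1 L: 3.68.
sodium bicarbonate: 2.65 mmol/L × 84 mg/mmol × 3.68 L = 819.17 mg
sodium citrate dihydrate: 2.5 mmol/L × 294.1 g/mol × 3.68 L ÷ 1000 = 2.71 g
L-histidine: 0.309 g/L × 3.68 L = 1.14 g
cobalt chloride hexahydrate: 50.1 µmol/L × 237.93 g/mol × 3.68 L ÷ 1000 = 43.87 mg
nicotinic acid: 0.144 mmol/L × 123.1 mg/mmol × 3.68 L = 65.23 mg
L-asparagine: 0.628 g/L × 3.68 L = 2.31 g
beef extract: 1.58 g/L × 3.68 L = 5.81 g

sodium bicarbonate 819.17 mg; sodium citrate dihydrate 2.71 g; L-histidine 1.14 g; cobalt chloride hexahydrate 43.87 mg; nicotinic acid 65.23 mg; L-asparagine 2.31 g; beef extract 5.81 g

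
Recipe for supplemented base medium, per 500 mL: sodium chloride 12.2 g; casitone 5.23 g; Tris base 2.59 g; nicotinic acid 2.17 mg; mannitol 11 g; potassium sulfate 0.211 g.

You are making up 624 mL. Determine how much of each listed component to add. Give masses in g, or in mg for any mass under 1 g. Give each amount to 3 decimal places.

sodium chloride 15.226 g; casitone 6.527 g; Tris base 3.232 g; nicotinic acid 2.708 mg; mannitol 13.728 g; potassium sulfate 263.328 mg

Ratio of target to recipe volume: 624 / 500 = 1.248.
sodium chloride: 12.2 g × (624 mL / 500 mL) = 15.226 g
casitone: 5.23 g × (624 mL / 500 mL) = 6.527 g
Tris base: 2.59 g × (624 mL / 500 mL) = 3.232 g
nicotinic acid: 2.17 mg × (624 mL / 500 mL) = 2.708 mg
mannitol: 11 g × (624 mL / 500 mL) = 13.728 g
potassium sulfate: 0.211 g × (624 mL / 500 mL) = 0.263328 g = 263.328 mg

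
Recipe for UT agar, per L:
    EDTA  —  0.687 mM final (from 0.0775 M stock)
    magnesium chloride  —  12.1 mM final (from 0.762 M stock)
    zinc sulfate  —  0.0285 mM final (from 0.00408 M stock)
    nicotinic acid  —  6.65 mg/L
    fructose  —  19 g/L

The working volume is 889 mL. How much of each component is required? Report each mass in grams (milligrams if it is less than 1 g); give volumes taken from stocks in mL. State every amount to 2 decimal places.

Working volume: 889 mL = 0.889 L.
EDTA: dilute stock: 0.687 mM × 889 mL ÷ 77.5 mM = 7.88 mL
magnesium chloride: dilute stock: 12.1 mM × 889 mL ÷ 762 mM = 14.12 mL
zinc sulfate: dilute stock: 0.0285 mM × 889 mL ÷ 4.08 mM = 6.21 mL
nicotinic acid: 6.65 mg/L × 0.889 L = 5.91 mg
fructose: 19 g/L × 0.889 L = 16.89 g

EDTA 7.88 mL; magnesium chloride 14.12 mL; zinc sulfate 6.21 mL; nicotinic acid 5.91 mg; fructose 16.89 g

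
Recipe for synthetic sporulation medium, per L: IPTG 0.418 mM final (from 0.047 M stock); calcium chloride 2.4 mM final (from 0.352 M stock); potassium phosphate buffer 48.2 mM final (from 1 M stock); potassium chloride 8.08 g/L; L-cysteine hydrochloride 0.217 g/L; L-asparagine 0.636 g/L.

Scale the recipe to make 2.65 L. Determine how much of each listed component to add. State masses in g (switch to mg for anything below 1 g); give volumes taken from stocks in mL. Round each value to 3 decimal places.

IPTG 23.568 mL; calcium chloride 18.068 mL; potassium phosphate buffer 127.730 mL; potassium chloride 21.412 g; L-cysteine hydrochloride 575.050 mg; L-asparagine 1.685 g

Scale factor relative to 1 L: 2.65.
IPTG: V = C2·V2/C1 = 0.418 mM × 2650 mL ÷ 47 mM = 23.568 mL
calcium chloride: V = C2·V2/C1 = 2.4 mM × 2650 mL ÷ 352 mM = 18.068 mL
potassium phosphate buffer: C1V1 = C2V2 → 48.2 mM × 2650 mL ÷ 1000 mM = 127.730 mL
potassium chloride: 8.08 g/L × 2.65 L = 21.412 g
L-cysteine hydrochloride: 0.217 g/L × 2.65 L = 0.57505 g = 575.050 mg
L-asparagine: 0.636 g/L × 2.65 L = 1.685 g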